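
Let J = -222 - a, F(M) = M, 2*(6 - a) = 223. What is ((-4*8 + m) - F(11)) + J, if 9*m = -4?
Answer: -2879/18 ≈ -159.94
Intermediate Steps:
a = -211/2 (a = 6 - 1/2*223 = 6 - 223/2 = -211/2 ≈ -105.50)
m = -4/9 (m = (1/9)*(-4) = -4/9 ≈ -0.44444)
J = -233/2 (J = -222 - 1*(-211/2) = -222 + 211/2 = -233/2 ≈ -116.50)
((-4*8 + m) - F(11)) + J = ((-4*8 - 4/9) - 1*11) - 233/2 = ((-32 - 4/9) - 11) - 233/2 = (-292/9 - 11) - 233/2 = -391/9 - 233/2 = -2879/18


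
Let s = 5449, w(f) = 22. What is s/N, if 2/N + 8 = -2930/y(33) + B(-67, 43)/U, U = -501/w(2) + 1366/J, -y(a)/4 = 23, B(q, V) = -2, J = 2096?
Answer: 1530120846707/23461012 ≈ 65220.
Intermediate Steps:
y(a) = -92 (y(a) = -4*23 = -92)
U = -255011/11528 (U = -501/22 + 1366/2096 = -501*1/22 + 1366*(1/2096) = -501/22 + 683/1048 = -255011/11528 ≈ -22.121)
N = 23461012/280807643 (N = 2/(-8 + (-2930/(-92) - 2/(-255011/11528))) = 2/(-8 + (-2930*(-1/92) - 2*(-11528/255011))) = 2/(-8 + (1465/46 + 23056/255011)) = 2/(-8 + 374651691/11730506) = 2/(280807643/11730506) = 2*(11730506/280807643) = 23461012/280807643 ≈ 0.083548)
s/N = 5449/(23461012/280807643) = 5449*(280807643/23461012) = 1530120846707/23461012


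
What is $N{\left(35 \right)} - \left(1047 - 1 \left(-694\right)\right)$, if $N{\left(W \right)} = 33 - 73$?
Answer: $-1781$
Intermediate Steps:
$N{\left(W \right)} = -40$ ($N{\left(W \right)} = 33 - 73 = -40$)
$N{\left(35 \right)} - \left(1047 - 1 \left(-694\right)\right) = -40 - \left(1047 - 1 \left(-694\right)\right) = -40 - \left(1047 - -694\right) = -40 - \left(1047 + 694\right) = -40 - 1741 = -1781$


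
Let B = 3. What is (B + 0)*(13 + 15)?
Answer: 84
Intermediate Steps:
(B + 0)*(13 + 15) = (3 + 0)*(13 + 15) = 3*28 = 84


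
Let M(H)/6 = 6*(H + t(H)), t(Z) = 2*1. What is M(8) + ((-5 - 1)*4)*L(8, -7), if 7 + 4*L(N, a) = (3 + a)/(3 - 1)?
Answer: 414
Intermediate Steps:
t(Z) = 2
M(H) = 72 + 36*H (M(H) = 6*(6*(H + 2)) = 6*(6*(2 + H)) = 6*(12 + 6*H) = 72 + 36*H)
L(N, a) = -11/8 + a/8 (L(N, a) = -7/4 + ((3 + a)/(3 - 1))/4 = -7/4 + ((3 + a)/2)/4 = -7/4 + ((3 + a)*(½))/4 = -7/4 + (3/2 + a/2)/4 = -7/4 + (3/8 + a/8) = -11/8 + a/8)
M(8) + ((-5 - 1)*4)*L(8, -7) = (72 + 36*8) + ((-5 - 1)*4)*(-11/8 + (⅛)*(-7)) = (72 + 288) + (-6*4)*(-11/8 - 7/8) = 360 - 24*(-9/4) = 360 + 54 = 414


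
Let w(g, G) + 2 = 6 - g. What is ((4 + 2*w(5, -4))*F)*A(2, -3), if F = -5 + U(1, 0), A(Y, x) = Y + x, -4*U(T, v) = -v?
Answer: 10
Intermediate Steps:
U(T, v) = v/4 (U(T, v) = -(-1)*v/4 = v/4)
w(g, G) = 4 - g (w(g, G) = -2 + (6 - g) = 4 - g)
F = -5 (F = -5 + (¼)*0 = -5 + 0 = -5)
((4 + 2*w(5, -4))*F)*A(2, -3) = ((4 + 2*(4 - 1*5))*(-5))*(2 - 3) = ((4 + 2*(4 - 5))*(-5))*(-1) = ((4 + 2*(-1))*(-5))*(-1) = ((4 - 2)*(-5))*(-1) = (2*(-5))*(-1) = -10*(-1) = 10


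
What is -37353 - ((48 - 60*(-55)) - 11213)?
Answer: -29488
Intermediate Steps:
-37353 - ((48 - 60*(-55)) - 11213) = -37353 - ((48 + 3300) - 11213) = -37353 - (3348 - 11213) = -37353 - 1*(-7865) = -37353 + 7865 = -29488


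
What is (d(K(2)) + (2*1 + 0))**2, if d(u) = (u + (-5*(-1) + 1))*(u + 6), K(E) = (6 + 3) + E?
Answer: 84681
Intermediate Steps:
K(E) = 9 + E
d(u) = (6 + u)**2 (d(u) = (u + (5 + 1))*(6 + u) = (u + 6)*(6 + u) = (6 + u)*(6 + u) = (6 + u)**2)
(d(K(2)) + (2*1 + 0))**2 = ((6 + (9 + 2))**2 + (2*1 + 0))**2 = ((6 + 11)**2 + (2 + 0))**2 = (17**2 + 2)**2 = (289 + 2)**2 = 291**2 = 84681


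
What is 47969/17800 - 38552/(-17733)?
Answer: 1536859877/315647400 ≈ 4.8689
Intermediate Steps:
47969/17800 - 38552/(-17733) = 47969*(1/17800) - 38552*(-1/17733) = 47969/17800 + 38552/17733 = 1536859877/315647400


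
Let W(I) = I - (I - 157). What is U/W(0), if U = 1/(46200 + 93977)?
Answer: 1/22007789 ≈ 4.5438e-8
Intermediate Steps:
W(I) = 157 (W(I) = I - (-157 + I) = I + (157 - I) = 157)
U = 1/140177 ≈ 7.1338e-6
U/W(0) = (1/140177)/157 = (1/140177)*(1/157) = 1/22007789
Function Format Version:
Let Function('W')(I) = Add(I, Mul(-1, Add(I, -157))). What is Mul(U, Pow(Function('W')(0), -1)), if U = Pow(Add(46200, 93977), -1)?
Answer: Rational(1, 22007789) ≈ 4.5438e-8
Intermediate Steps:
Function('W')(I) = 157 (Function('W')(I) = Add(I, Mul(-1, Add(-157, I))) = Add(I, Add(157, Mul(-1, I))) = 157)
U = Rational(1, 140177) (U = Pow(140177, -1) = Rational(1, 140177) ≈ 7.1338e-6)
Mul(U, Pow(Function('W')(0), -1)) = Mul(Rational(1, 140177), Pow(157, -1)) = Mul(Rational(1, 140177), Rational(1, 157)) = Rational(1, 22007789)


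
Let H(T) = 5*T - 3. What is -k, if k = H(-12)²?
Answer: -3969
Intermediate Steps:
H(T) = -3 + 5*T
k = 3969 (k = (-3 + 5*(-12))² = (-3 - 60)² = (-63)² = 3969)
-k = -1*3969 = -3969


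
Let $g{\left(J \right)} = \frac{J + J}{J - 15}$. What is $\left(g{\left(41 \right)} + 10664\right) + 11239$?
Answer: $\frac{284780}{13} \approx 21906.0$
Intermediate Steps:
$g{\left(J \right)} = \frac{2 J}{-15 + J}$
$\left(g{\left(41 \right)} + 10664\right) + 11239 = \left(2 \cdot 41 \frac{1}{-15 + 41} + 10664\right) + 11239 = \left(2 \cdot 41 \cdot \frac{1}{26} + 10664\right) + 11239 = \left(\frac{41}{13} + 10664\right) + 11239 = \frac{138673}{13} + 11239 = \frac{284780}{13}$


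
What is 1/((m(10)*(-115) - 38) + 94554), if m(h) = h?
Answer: 1/93366 ≈ 1.0711e-5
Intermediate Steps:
1/((m(10)*(-115) - 38) + 94554) = 1/((10*(-115) - 38) + 94554) = 1/((-1150 - 38) + 94554) = 1/(-1188 + 94554) = 1/93366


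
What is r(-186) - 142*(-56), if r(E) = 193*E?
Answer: -27946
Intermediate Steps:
r(-186) - 142*(-56) = 193*(-186) - 142*(-56) = -35898 + 7952 = -27946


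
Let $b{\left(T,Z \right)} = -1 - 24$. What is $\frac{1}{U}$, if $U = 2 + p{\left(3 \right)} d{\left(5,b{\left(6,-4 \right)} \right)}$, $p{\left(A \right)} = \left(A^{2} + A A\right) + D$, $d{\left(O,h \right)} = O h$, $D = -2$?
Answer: $- \frac{1}{1998} \approx -0.0005005$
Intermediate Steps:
$b{\left(T,Z \right)} = -25$ ($b{\left(T,Z \right)} = -1 - 24 = -25$)
$p{\left(A \right)} = -2 + 2 A^{2}$ ($p{\left(A \right)} = \left(A^{2} + A A\right) - 2 = \left(A^{2} + A^{2}\right) - 2 = 2 A^{2} - 2 = -2 + 2 A^{2}$)
$U = -1998$ ($U = 2 + \left(-2 + 2 \cdot 3^{2}\right) 5 \left(-25\right) = 2 + \left(-2 + 2 \cdot 9\right) \left(-125\right) = 2 + \left(-2 + 18\right) \left(-125\right) = 2 + 16 \left(-125\right) = 2 - 2000 = -1998$)
$\frac{1}{U} = \frac{1}{-1998} = - \frac{1}{1998}$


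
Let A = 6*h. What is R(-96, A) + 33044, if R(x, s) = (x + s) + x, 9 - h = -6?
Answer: 32942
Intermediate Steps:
h = 15 (h = 9 - 1*(-6) = 9 + 6 = 15)
A = 90 (A = 6*15 = 90)
R(x, s) = s + 2*x (R(x, s) = (s + x) + x = s + 2*x)
R(-96, A) + 33044 = (90 + 2*(-96)) + 33044 = (90 - 192) + 33044 = -102 + 33044 = 32942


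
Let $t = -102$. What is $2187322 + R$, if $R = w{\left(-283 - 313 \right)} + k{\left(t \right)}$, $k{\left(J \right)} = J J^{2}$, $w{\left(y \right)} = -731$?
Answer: $1125383$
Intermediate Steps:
$k{\left(J \right)} = J^{3}$
$R = -1061939$ ($R = -731 + \left(-102\right)^{3} = -731 - 1061208 = -1061939$)
$2187322 + R = 2187322 - 1061939 = 1125383$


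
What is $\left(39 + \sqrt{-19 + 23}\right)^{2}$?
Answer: $1681$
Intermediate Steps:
$\left(39 + \sqrt{-19 + 23}\right)^{2} = \left(39 + \sqrt{4}\right)^{2} = \left(39 + 2\right)^{2} = 41^{2} = 1681$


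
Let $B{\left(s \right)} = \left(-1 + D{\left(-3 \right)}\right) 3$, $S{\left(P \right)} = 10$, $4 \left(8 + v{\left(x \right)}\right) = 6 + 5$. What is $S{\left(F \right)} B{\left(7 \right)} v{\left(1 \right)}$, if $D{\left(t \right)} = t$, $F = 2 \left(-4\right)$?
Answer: $630$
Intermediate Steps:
$v{\left(x \right)} = - \frac{21}{4}$ ($v{\left(x \right)} = -8 + \frac{6 + 5}{4} = -8 + \frac{1}{4} \cdot 11 = -8 + \frac{11}{4} = - \frac{21}{4}$)
$F = -8$
$B{\left(s \right)} = -12$ ($B{\left(s \right)} = \left(-1 - 3\right) 3 = \left(-4\right) 3 = -12$)
$S{\left(F \right)} B{\left(7 \right)} v{\left(1 \right)} = 10 \left(-12\right) \left(- \frac{21}{4}\right) = \left(-120\right) \left(- \frac{21}{4}\right) = 630$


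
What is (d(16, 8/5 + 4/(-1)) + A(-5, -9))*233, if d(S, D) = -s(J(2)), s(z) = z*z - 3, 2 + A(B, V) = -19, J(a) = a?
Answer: -5126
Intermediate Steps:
A(B, V) = -21 (A(B, V) = -2 - 19 = -21)
s(z) = -3 + z² (s(z) = z² - 3 = -3 + z²)
d(S, D) = -1 (d(S, D) = -(-3 + 2²) = -(-3 + 4) = -1*1 = -1)
(d(16, 8/5 + 4/(-1)) + A(-5, -9))*233 = (-1 - 21)*233 = -22*233 = -5126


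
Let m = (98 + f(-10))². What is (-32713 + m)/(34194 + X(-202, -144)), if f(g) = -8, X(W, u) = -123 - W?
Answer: -24613/34273 ≈ -0.71815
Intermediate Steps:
m = 8100 (m = (98 - 8)² = 90² = 8100)
(-32713 + m)/(34194 + X(-202, -144)) = (-32713 + 8100)/(34194 + (-123 - 1*(-202))) = -24613/(34194 + (-123 + 202)) = -24613/(34194 + 79) = -24613/34273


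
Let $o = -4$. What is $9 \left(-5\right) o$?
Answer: $180$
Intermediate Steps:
$9 \left(-5\right) o = 9 \left(-5\right) \left(-4\right) = \left(-45\right) \left(-4\right) = 180$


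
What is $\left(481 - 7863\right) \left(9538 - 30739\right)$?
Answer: $156505782$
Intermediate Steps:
$\left(481 - 7863\right) \left(9538 - 30739\right) = \left(-7382\right) \left(-21201\right) = 156505782$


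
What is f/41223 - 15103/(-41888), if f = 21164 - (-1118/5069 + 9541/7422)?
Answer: 52666218549713/60263409589344 ≈ 0.87393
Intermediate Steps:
f = 796194439819/37622118 (f = 21164 - (-1118*1/5069 + 9541*(1/7422)) = 21164 - (-1118/5069 + 9541/7422) = 21164 - 1*40065533/37622118 = 21164 - 40065533/37622118 = 796194439819/37622118 ≈ 21163.)
f/41223 - 15103/(-41888) = (796194439819/37622118)/41223 - 15103/(-41888) = (796194439819/37622118)*(1/41223) - 15103*(-1/41888) = 796194439819/1550896570314 + 1373/3808 = 52666218549713/60263409589344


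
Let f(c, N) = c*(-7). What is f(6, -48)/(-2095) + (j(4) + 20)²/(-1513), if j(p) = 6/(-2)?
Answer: -31877/186455 ≈ -0.17096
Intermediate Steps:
f(c, N) = -7*c
j(p) = -3 (j(p) = 6*(-½) = -3)
f(6, -48)/(-2095) + (j(4) + 20)²/(-1513) = -7*6/(-2095) + (-3 + 20)²/(-1513) = -42*(-1/2095) + 17²*(-1/1513) = 42/2095 + 289*(-1/1513) = 42/2095 - 17/89 = -31877/186455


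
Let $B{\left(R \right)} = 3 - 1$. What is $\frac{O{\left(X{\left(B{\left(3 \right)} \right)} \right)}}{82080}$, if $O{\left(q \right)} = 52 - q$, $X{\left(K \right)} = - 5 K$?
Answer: $\frac{31}{41040} \approx 0.00075536$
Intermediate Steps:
$B{\left(R \right)} = 2$ ($B{\left(R \right)} = 3 - 1 = 2$)
$\frac{O{\left(X{\left(B{\left(3 \right)} \right)} \right)}}{82080} = \frac{52 - \left(-5\right) 2}{82080} = \left(52 - -10\right) \frac{1}{82080} = \left(52 + 10\right) \frac{1}{82080} = 62 \cdot \frac{1}{82080} = \frac{31}{41040}$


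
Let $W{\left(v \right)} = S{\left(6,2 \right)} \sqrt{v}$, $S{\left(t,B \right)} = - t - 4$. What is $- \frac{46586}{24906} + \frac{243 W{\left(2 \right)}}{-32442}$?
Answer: $- \frac{23293}{12453} + \frac{405 \sqrt{2}}{5407} \approx -1.7645$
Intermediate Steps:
$S{\left(t,B \right)} = -4 - t$
$W{\left(v \right)} = - 10 \sqrt{v}$ ($W{\left(v \right)} = \left(-4 - 6\right) \sqrt{v} = - 10 \sqrt{v}$)
$- \frac{46586}{24906} + \frac{243 W{\left(2 \right)}}{-32442} = - \frac{46586}{24906} + \frac{243 \left(- 10 \sqrt{2}\right)}{-32442} = \left(-46586\right) \frac{1}{24906} + - 2430 \sqrt{2} \left(- \frac{1}{32442}\right) = - \frac{23293}{12453} + \frac{405 \sqrt{2}}{5407}$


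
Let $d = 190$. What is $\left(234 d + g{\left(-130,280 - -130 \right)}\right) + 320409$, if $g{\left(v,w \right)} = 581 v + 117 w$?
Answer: $337309$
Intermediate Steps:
$g{\left(v,w \right)} = 117 w + 581 v$
$\left(234 d + g{\left(-130,280 - -130 \right)}\right) + 320409 = \left(234 \cdot 190 + \left(117 \left(280 - -130\right) + 581 \left(-130\right)\right)\right) + 320409 = \left(44460 - \left(75530 - 117 \left(280 + 130\right)\right)\right) + 320409 = \left(44460 + \left(117 \cdot 410 - 75530\right)\right) + 320409 = \left(44460 + \left(47970 - 75530\right)\right) + 320409 = \left(44460 - 27560\right) + 320409 = 16900 + 320409 = 337309$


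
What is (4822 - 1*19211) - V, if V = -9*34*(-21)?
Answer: -20815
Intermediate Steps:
V = 6426 (V = -306*(-21) = 6426)
(4822 - 1*19211) - V = (4822 - 1*19211) - 1*6426 = (4822 - 19211) - 6426 = -14389 - 6426 = -20815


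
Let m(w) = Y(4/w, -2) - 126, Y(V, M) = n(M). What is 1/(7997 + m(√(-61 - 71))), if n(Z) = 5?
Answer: 1/7876 ≈ 0.00012697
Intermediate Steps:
Y(V, M) = 5
m(w) = -121 (m(w) = 5 - 126 = -121)
1/(7997 + m(√(-61 - 71))) = 1/(7997 - 121) = 1/7876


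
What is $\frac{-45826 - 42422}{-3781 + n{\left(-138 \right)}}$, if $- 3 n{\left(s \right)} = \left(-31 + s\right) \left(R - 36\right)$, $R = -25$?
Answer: $\frac{66186}{5413} \approx 12.227$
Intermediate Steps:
$n{\left(s \right)} = - \frac{1891}{3} + \frac{61 s}{3}$ ($n{\left(s \right)} = - \frac{\left(-31 + s\right) \left(-25 - 36\right)}{3} = - \frac{\left(-31 + s\right) \left(-61\right)}{3} = - \frac{1891 - 61 s}{3} = - \frac{1891}{3} + \frac{61 s}{3}$)
$\frac{-45826 - 42422}{-3781 + n{\left(-138 \right)}} = \frac{-45826 - 42422}{-3781 + \left(- \frac{1891}{3} + \frac{61}{3} \left(-138\right)\right)} = - \frac{88248}{-3781 - \frac{10309}{3}} = - \frac{88248}{- \frac{21652}{3}} = \left(-88248\right) \left(- \frac{3}{21652}\right) = \frac{66186}{5413}$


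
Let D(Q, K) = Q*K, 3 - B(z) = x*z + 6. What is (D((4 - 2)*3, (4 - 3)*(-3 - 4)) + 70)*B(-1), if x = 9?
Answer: 168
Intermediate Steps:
B(z) = -3 - 9*z (B(z) = 3 - (9*z + 6) = 3 - (6 + 9*z) = 3 + (-6 - 9*z) = -3 - 9*z)
D(Q, K) = K*Q
(D((4 - 2)*3, (4 - 3)*(-3 - 4)) + 70)*B(-1) = (((4 - 3)*(-3 - 4))*((4 - 2)*3) + 70)*(-3 - 9*(-1)) = ((1*(-7))*(2*3) + 70)*(-3 + 9) = (-7*6 + 70)*6 = (-42 + 70)*6 = 28*6 = 168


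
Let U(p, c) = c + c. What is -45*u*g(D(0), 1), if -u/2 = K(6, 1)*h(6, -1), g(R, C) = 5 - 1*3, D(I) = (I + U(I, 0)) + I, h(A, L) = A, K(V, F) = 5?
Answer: 5400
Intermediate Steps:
U(p, c) = 2*c
D(I) = 2*I (D(I) = (I + 2*0) + I = (I + 0) + I = I + I = 2*I)
g(R, C) = 2 (g(R, C) = 5 - 3 = 2)
u = -60 (u = -10*6 = -2*30 = -60)
-45*u*g(D(0), 1) = -(-2700)*2 = -45*(-120) = 5400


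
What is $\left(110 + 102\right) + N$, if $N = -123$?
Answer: $89$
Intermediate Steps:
$\left(110 + 102\right) + N = \left(110 + 102\right) - 123 = 212 - 123 = 89$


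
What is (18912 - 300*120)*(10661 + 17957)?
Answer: -489024384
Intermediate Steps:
(18912 - 300*120)*(10661 + 17957) = (18912 - 36000)*28618 = -17088*28618 = -489024384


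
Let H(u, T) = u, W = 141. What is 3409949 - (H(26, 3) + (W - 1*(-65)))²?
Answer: 3356125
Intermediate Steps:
3409949 - (H(26, 3) + (W - 1*(-65)))² = 3409949 - (26 + (141 - 1*(-65)))² = 3409949 - (26 + (141 + 65))² = 3409949 - (26 + 206)² = 3409949 - 1*232² = 3409949 - 1*53824 = 3409949 - 53824 = 3356125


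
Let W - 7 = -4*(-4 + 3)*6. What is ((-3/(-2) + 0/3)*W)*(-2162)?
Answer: -100533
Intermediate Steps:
W = 31 (W = 7 - 4*(-4 + 3)*6 = 7 - 4*(-1)*6 = 7 + 4*6 = 7 + 24 = 31)
((-3/(-2) + 0/3)*W)*(-2162) = ((-3/(-2) + 0/3)*31)*(-2162) = ((-3*(-1/2) + 0*(1/3))*31)*(-2162) = ((3/2 + 0)*31)*(-2162) = ((3/2)*31)*(-2162) = (93/2)*(-2162) = -100533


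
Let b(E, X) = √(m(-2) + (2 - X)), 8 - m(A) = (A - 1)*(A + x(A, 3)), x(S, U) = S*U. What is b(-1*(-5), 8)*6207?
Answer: 6207*I*√22 ≈ 29113.0*I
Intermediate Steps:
m(A) = 8 - 4*A*(-1 + A) (m(A) = 8 - (A - 1)*(A + A*3) = 8 - (-1 + A)*(A + 3*A) = 8 - (-1 + A)*4*A = 8 - 4*A*(-1 + A))
b(E, X) = √(-14 - X) (b(E, X) = √((8 - 4*(-2)² + 4*(-2)) + (2 - X)) = √((8 - 4*4 - 8) + (2 - X)) = √((8 - 16 - 8) + (2 - X)) = √(-16 + (2 - X)) = √(-14 - X))
b(-1*(-5), 8)*6207 = √(-14 - 1*8)*6207 = √(-14 - 8)*6207 = √(-22)*6207 = (I*√22)*6207 = 6207*I*√22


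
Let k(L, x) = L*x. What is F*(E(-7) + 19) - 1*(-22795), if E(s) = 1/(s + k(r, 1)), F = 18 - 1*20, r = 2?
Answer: 113787/5 ≈ 22757.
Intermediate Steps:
F = -2 (F = 18 - 20 = -2)
E(s) = 1/(2 + s) (E(s) = 1/(s + 2*1) = 1/(s + 2) = 1/(2 + s))
F*(E(-7) + 19) - 1*(-22795) = -2*(1/(2 - 7) + 19) - 1*(-22795) = -2*(1/(-5) + 19) + 22795 = -2*(-1/5 + 19) + 22795 = -2*94/5 + 22795 = -188/5 + 22795 = 113787/5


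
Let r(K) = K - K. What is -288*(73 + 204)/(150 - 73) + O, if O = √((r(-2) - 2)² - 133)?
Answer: -79776/77 + I*√129 ≈ -1036.1 + 11.358*I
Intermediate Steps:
r(K) = 0
O = I*√129 (O = √((0 - 2)² - 133) = √((-2)² - 133) = √(4 - 133) = √(-129) = I*√129 ≈ 11.358*I)
-288*(73 + 204)/(150 - 73) + O = -288*(73 + 204)/(150 - 73) + I*√129 = -79776/77 + I*√129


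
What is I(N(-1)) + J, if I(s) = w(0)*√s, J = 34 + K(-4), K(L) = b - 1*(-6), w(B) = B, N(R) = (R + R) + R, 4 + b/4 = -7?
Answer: -4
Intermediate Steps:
b = -44 (b = -16 + 4*(-7) = -16 - 28 = -44)
N(R) = 3*R (N(R) = 2*R + R = 3*R)
K(L) = -38 (K(L) = -44 - 1*(-6) = -44 + 6 = -38)
J = -4 (J = 34 - 38 = -4)
I(s) = 0 (I(s) = 0*√s = 0)
I(N(-1)) + J = 0 - 4 = -4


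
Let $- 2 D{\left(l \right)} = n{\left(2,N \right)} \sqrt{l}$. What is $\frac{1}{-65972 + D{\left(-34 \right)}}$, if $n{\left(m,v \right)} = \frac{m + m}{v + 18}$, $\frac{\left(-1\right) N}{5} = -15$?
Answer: $- \frac{142647957}{9410771019238} + \frac{93 i \sqrt{34}}{18821542038476} \approx -1.5158 \cdot 10^{-5} + 2.8812 \cdot 10^{-11} i$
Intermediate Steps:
$N = 75$ ($N = \left(-5\right) \left(-15\right) = 75$)
$n{\left(m,v \right)} = \frac{2 m}{18 + v}$
$D{\left(l \right)} = - \frac{2 \sqrt{l}}{93}$ ($D{\left(l \right)} = - \frac{2 \cdot 2 \frac{1}{18 + 75} \sqrt{l}}{2} = - \frac{2 \cdot 2 \cdot \frac{1}{93} \sqrt{l}}{2} = - \frac{\frac{4}{93} \sqrt{l}}{2} = - \frac{2 \sqrt{l}}{93}$)
$\frac{1}{-65972 + D{\left(-34 \right)}} = \frac{1}{-65972 - \frac{2 \sqrt{-34}}{93}} = \frac{1}{-65972 - \frac{2 i \sqrt{34}}{93}}$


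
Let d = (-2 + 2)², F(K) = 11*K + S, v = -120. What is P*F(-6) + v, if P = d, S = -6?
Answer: -120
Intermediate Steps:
F(K) = -6 + 11*K (F(K) = 11*K - 6 = -6 + 11*K)
d = 0 (d = 0² = 0)
P = 0
P*F(-6) + v = 0*(-6 + 11*(-6)) - 120 = 0*(-6 - 66) - 120 = 0*(-72) - 120 = 0 - 120 = -120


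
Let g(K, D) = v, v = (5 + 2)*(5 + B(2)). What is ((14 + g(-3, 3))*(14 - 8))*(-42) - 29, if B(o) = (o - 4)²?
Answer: -19433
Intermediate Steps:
B(o) = (-4 + o)²
v = 63 (v = (5 + 2)*(5 + (-4 + 2)²) = 7*(5 + (-2)²) = 7*(5 + 4) = 7*9 = 63)
g(K, D) = 63
((14 + g(-3, 3))*(14 - 8))*(-42) - 29 = ((14 + 63)*(14 - 8))*(-42) - 29 = (77*6)*(-42) - 29 = 462*(-42) - 29 = -19404 - 29 = -19433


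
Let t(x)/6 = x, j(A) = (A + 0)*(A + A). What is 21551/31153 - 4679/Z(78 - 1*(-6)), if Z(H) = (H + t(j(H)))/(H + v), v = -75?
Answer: 171564191/880134556 ≈ 0.19493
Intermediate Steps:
j(A) = 2*A² (j(A) = A*(2*A) = 2*A²)
t(x) = 6*x
Z(H) = (H + 12*H²)/(-75 + H) (Z(H) = (H + 6*(2*H²))/(H - 75) = (H + 12*H²)/(-75 + H))
21551/31153 - 4679/Z(78 - 1*(-6)) = 21551/31153 - 4679*(-75 + (78 - 1*(-6)))/((1 + 12*(78 - 1*(-6)))*(78 - 1*(-6))) = 21551*(1/31153) - 4679*(-75 + (78 + 6))/((1 + 12*(78 + 6))*(78 + 6)) = 21551/31153 - 4679*(-75 + 84)/(84*(1 + 12*84)) = 21551/31153 - 4679*3/(28*(1 + 1008)) = 21551/31153 - 4679/(84*(⅑)*1009) = 21551/31153 - 4679/28252/3 = 21551/31153 - 4679*3/28252 = 21551/31153 - 14037/28252 = 171564191/880134556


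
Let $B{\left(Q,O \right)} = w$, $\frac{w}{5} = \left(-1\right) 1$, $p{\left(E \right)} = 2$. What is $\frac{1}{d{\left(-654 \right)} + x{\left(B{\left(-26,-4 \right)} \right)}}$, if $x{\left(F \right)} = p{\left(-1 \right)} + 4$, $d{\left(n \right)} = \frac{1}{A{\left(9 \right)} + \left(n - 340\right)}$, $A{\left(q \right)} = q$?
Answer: $\frac{985}{5909} \approx 0.16669$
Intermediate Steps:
$d{\left(n \right)} = \frac{1}{-331 + n}$ ($d{\left(n \right)} = \frac{1}{9 + \left(n - 340\right)} = \frac{1}{9 + \left(-340 + n\right)} = \frac{1}{-331 + n}$)
$w = -5$ ($w = 5 \left(\left(-1\right) 1\right) = 5 \left(-1\right) = -5$)
$B{\left(Q,O \right)} = -5$
$x{\left(F \right)} = 6$ ($x{\left(F \right)} = 2 + 4 = 6$)
$\frac{1}{d{\left(-654 \right)} + x{\left(B{\left(-26,-4 \right)} \right)}} = \frac{1}{\frac{1}{-331 - 654} + 6} = \frac{1}{\frac{1}{-985} + 6} = \frac{1}{- \frac{1}{985} + 6} = \frac{1}{\frac{5909}{985}} = \frac{985}{5909}$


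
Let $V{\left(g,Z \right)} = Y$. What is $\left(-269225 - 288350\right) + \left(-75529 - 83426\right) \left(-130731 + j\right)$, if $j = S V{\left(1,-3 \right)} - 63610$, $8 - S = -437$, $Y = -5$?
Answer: $31244590955$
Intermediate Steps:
$V{\left(g,Z \right)} = -5$
$S = 445$ ($S = 8 - -437 = 8 + 437 = 445$)
$j = -65835$ ($j = 445 \left(-5\right) - 63610 = -2225 - 63610 = -65835$)
$\left(-269225 - 288350\right) + \left(-75529 - 83426\right) \left(-130731 + j\right) = \left(-269225 - 288350\right) + \left(-75529 - 83426\right) \left(-130731 - 65835\right) = -557575 - -31245148530 = -557575 + 31245148530 = 31244590955$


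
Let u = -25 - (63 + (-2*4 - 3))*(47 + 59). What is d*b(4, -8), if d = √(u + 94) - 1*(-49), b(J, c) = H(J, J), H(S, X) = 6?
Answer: 294 + 6*I*√5443 ≈ 294.0 + 442.66*I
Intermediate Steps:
u = -5537 (u = -25 - (63 + (-8 - 3))*106 = -25 - (63 - 11)*106 = -25 - 52*106 = -25 - 1*5512 = -25 - 5512 = -5537)
b(J, c) = 6
d = 49 + I*√5443 (d = √(-5537 + 94) - 1*(-49) = √(-5443) + 49 = I*√5443 + 49 = 49 + I*√5443 ≈ 49.0 + 73.777*I)
d*b(4, -8) = (49 + I*√5443)*6 = 294 + 6*I*√5443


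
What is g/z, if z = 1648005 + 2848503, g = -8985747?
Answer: -2995249/1498836 ≈ -1.9984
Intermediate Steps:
z = 4496508
g/z = -8985747/4496508 = -8985747*1/4496508 = -2995249/1498836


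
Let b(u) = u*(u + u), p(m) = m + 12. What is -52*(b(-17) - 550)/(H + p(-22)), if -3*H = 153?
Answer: 1456/61 ≈ 23.869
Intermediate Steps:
p(m) = 12 + m
H = -51 (H = -⅓*153 = -51)
b(u) = 2*u² (b(u) = u*(2*u) = 2*u²)
-52*(b(-17) - 550)/(H + p(-22)) = -52*(2*(-17)² - 550)/(-51 + (12 - 22)) = -52*(2*289 - 550)/(-51 - 10) = -52*(578 - 550)/(-61) = -1456*(-1)/61 = -52*(-28/61) = 1456/61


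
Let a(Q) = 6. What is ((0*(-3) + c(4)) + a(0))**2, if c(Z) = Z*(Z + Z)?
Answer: 1444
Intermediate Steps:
c(Z) = 2*Z**2 (c(Z) = Z*(2*Z) = 2*Z**2)
((0*(-3) + c(4)) + a(0))**2 = ((0*(-3) + 2*4**2) + 6)**2 = ((0 + 2*16) + 6)**2 = ((0 + 32) + 6)**2 = (32 + 6)**2 = 38**2 = 1444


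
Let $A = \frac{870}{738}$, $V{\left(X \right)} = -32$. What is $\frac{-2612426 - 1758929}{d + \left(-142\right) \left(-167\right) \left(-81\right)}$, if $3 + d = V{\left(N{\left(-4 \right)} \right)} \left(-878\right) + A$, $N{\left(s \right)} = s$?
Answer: $\frac{537676665}{232806998} \approx 2.3095$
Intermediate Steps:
$A = \frac{145}{123}$ ($A = 870 \cdot \frac{1}{738} = \frac{145}{123} \approx 1.1789$)
$d = \frac{3455584}{123}$ ($d = -3 + \left(\left(-32\right) \left(-878\right) + \frac{145}{123}\right) = -3 + \left(28096 + \frac{145}{123}\right) = -3 + \frac{3455953}{123} = \frac{3455584}{123} \approx 28094.0$)
$\frac{-2612426 - 1758929}{d + \left(-142\right) \left(-167\right) \left(-81\right)} = \frac{-2612426 - 1758929}{\frac{3455584}{123} + \left(-142\right) \left(-167\right) \left(-81\right)} = - \frac{4371355}{\frac{3455584}{123} + 23714 \left(-81\right)} = - \frac{4371355}{\frac{3455584}{123} - 1920834} = - \frac{4371355}{- \frac{232806998}{123}} = \left(-4371355\right) \left(- \frac{123}{232806998}\right) = \frac{537676665}{232806998}$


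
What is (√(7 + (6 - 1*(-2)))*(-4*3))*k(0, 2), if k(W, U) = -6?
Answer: 72*√15 ≈ 278.85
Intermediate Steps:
(√(7 + (6 - 1*(-2)))*(-4*3))*k(0, 2) = (√(7 + (6 - 1*(-2)))*(-4*3))*(-6) = (√(7 + (6 + 2))*(-12))*(-6) = (√(7 + 8)*(-12))*(-6) = (√15*(-12))*(-6) = -12*√15*(-6) = 72*√15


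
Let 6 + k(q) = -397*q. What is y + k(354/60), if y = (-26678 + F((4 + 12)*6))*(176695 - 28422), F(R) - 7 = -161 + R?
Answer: -39642292763/10 ≈ -3.9642e+9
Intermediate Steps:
F(R) = -154 + R (F(R) = 7 + (-161 + R) = -154 + R)
y = -3964226928 (y = (-26678 + (-154 + (4 + 12)*6))*(176695 - 28422) = (-26678 + (-154 + 16*6))*148273 = (-26678 + (-154 + 96))*148273 = (-26678 - 58)*148273 = -26736*148273 = -3964226928)
k(q) = -6 - 397*q
y + k(354/60) = -3964226928 + (-6 - 140538/60) = -3964226928 + (-6 - 397*59/10) = -3964226928 + (-6 - 23423/10) = -3964226928 - 23483/10 = -39642292763/10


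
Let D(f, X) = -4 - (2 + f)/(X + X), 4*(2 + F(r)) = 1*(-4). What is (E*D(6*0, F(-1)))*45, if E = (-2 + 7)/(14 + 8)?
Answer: -75/2 ≈ -37.500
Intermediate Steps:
F(r) = -3 (F(r) = -2 + (1*(-4))/4 = -2 + (¼)*(-4) = -2 - 1 = -3)
D(f, X) = -4 - (2 + f)/(2*X)
E = 5/22 ≈ 0.22727
(E*D(6*0, F(-1)))*45 = (5*((½)*(-2 - 6*0 - 8*(-3))/(-3))/22)*45 = (5*((½)*(-⅓)*(-2 - 1*0 + 24))/22)*45 = (5*((½)*(-⅓)*(-2 + 0 + 24))/22)*45 = (5*((½)*(-⅓)*22)/22)*45 = ((5/22)*(-11/3))*45 = -⅚*45 = -75/2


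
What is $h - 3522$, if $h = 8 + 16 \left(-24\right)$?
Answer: $-3898$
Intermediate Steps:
$h = -376$ ($h = 8 - 384 = -376$)
$h - 3522 = -376 - 3522 = -3898$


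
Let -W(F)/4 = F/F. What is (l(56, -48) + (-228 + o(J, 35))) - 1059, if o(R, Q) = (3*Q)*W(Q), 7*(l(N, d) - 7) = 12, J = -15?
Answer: -11888/7 ≈ -1698.3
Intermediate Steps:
W(F) = -4 (W(F) = -4*F/F = -4*1 = -4)
l(N, d) = 61/7 (l(N, d) = 7 + (⅐)*12 = 7 + 12/7 = 61/7)
o(R, Q) = -12*Q (o(R, Q) = (3*Q)*(-4) = -12*Q)
(l(56, -48) + (-228 + o(J, 35))) - 1059 = (61/7 + (-228 - 12*35)) - 1059 = (61/7 + (-228 - 420)) - 1059 = (61/7 - 648) - 1059 = -4475/7 - 1059 = -11888/7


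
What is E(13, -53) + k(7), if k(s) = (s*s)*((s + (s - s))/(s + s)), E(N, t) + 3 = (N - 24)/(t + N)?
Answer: 871/40 ≈ 21.775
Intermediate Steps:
E(N, t) = -3 + (-24 + N)/(N + t) (E(N, t) = -3 + (N - 24)/(t + N) = -3 + (-24 + N)/(N + t))
k(s) = s**2/2 (k(s) = s**2*((s + 0)/((2*s))) = s**2*(s*(1/(2*s))) = s**2*(1/2) = s**2/2)
E(13, -53) + k(7) = (-24 - 3*(-53) - 2*13)/(13 - 53) + (1/2)*7**2 = (-24 + 159 - 26)/(-40) + (1/2)*49 = -1/40*109 + 49/2 = -109/40 + 49/2 = 871/40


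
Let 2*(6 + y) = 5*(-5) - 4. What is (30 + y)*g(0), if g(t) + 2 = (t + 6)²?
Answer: 323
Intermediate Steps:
g(t) = -2 + (6 + t)² (g(t) = -2 + (t + 6)² = -2 + (6 + t)²)
y = -41/2 (y = -6 + (5*(-5) - 4)/2 = -6 + (-25 - 4)/2 = -6 + (½)*(-29) = -6 - 29/2 = -41/2 ≈ -20.500)
(30 + y)*g(0) = (30 - 41/2)*(-2 + (6 + 0)²) = 19*(-2 + 6²)/2 = 19*(-2 + 36)/2 = (19/2)*34 = 323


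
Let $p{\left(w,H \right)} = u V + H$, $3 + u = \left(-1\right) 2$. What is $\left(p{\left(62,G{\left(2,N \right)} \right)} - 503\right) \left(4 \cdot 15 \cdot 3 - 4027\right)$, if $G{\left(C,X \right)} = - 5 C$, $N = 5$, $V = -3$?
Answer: $1915806$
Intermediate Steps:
$u = -5$ ($u = -3 - 2 = -5$)
$p{\left(w,H \right)} = 15 + H$ ($p{\left(w,H \right)} = \left(-5\right) \left(-3\right) + H = 15 + H$)
$\left(p{\left(62,G{\left(2,N \right)} \right)} - 503\right) \left(4 \cdot 15 \cdot 3 - 4027\right) = \left(\left(15 - 10\right) - 503\right) \left(4 \cdot 15 \cdot 3 - 4027\right) = \left(\left(15 - 10\right) - 503\right) \left(60 \cdot 3 - 4027\right) = \left(5 - 503\right) \left(180 - 4027\right) = \left(-498\right) \left(-3847\right) = 1915806$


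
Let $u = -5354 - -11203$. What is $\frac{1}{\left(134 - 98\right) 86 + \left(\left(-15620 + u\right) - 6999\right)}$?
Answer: $- \frac{1}{13674} \approx -7.3132 \cdot 10^{-5}$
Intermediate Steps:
$u = 5849$ ($u = -5354 + 11203 = 5849$)
$\frac{1}{\left(134 - 98\right) 86 + \left(\left(-15620 + u\right) - 6999\right)} = \frac{1}{\left(134 - 98\right) 86 + \left(\left(-15620 + 5849\right) - 6999\right)} = \frac{1}{36 \cdot 86 - 16770} = \frac{1}{3096 - 16770} = \frac{1}{-13674} = - \frac{1}{13674}$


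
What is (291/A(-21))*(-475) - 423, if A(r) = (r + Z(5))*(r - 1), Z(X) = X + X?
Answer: -240591/242 ≈ -994.18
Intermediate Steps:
Z(X) = 2*X
A(r) = (-1 + r)*(10 + r) (A(r) = (r + 2*5)*(r - 1) = (r + 10)*(-1 + r) = (10 + r)*(-1 + r) = (-1 + r)*(10 + r))
(291/A(-21))*(-475) - 423 = (291/(-10 + (-21)² + 9*(-21)))*(-475) - 423 = (291/(-10 + 441 - 189))*(-475) - 423 = (291/242)*(-475) - 423 = -138225/242 - 423 = -240591/242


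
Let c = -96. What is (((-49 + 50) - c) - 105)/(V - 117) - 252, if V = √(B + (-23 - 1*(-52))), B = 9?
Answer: -3439116/13651 + 8*√38/13651 ≈ -251.93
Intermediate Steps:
V = √38 (V = √(9 + (-23 - 1*(-52))) = √(9 + (-23 + 52)) = √(9 + 29) = √38 ≈ 6.1644)
(((-49 + 50) - c) - 105)/(V - 117) - 252 = (((-49 + 50) - 1*(-96)) - 105)/(√38 - 117) - 252 = ((1 + 96) - 105)/(-117 + √38) - 252 = (97 - 105)/(-117 + √38) - 252 = -8/(-117 + √38) - 252 = -252 - 8/(-117 + √38)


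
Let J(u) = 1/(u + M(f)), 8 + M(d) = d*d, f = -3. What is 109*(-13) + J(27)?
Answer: -39675/28 ≈ -1417.0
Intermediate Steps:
M(d) = -8 + d² (M(d) = -8 + d*d = -8 + d²)
J(u) = 1/(1 + u) (J(u) = 1/(u + (-8 + (-3)²)) = 1/(u + (-8 + 9)) = 1/(u + 1) = 1/(1 + u))
109*(-13) + J(27) = 109*(-13) + 1/(1 + 27) = -1417 + 1/28 = -39675/28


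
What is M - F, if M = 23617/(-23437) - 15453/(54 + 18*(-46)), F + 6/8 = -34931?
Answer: 140892033591/4031164 ≈ 34951.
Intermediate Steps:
F = -139727/4 (F = -¾ - 34931 = -139727/4 ≈ -34932.)
M = 38210267/2015582 (M = 23617*(-1/23437) - 15453/(54 - 828) = -23617/23437 - 15453/(-774) = -23617/23437 - 15453*(-1/774) = -23617/23437 + 1717/86 = 38210267/2015582 ≈ 18.957)
M - F = 38210267/2015582 - 1*(-139727/4) = 38210267/2015582 + 139727/4 = 140892033591/4031164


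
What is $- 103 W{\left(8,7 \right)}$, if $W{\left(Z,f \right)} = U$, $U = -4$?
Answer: $412$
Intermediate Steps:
$W{\left(Z,f \right)} = -4$
$- 103 W{\left(8,7 \right)} = \left(-103\right) \left(-4\right) = 412$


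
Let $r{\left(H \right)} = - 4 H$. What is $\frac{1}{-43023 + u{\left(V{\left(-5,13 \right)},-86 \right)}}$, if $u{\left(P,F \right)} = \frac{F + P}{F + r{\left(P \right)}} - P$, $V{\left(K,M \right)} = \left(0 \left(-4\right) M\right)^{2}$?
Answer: $- \frac{1}{43022} \approx -2.3244 \cdot 10^{-5}$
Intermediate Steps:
$V{\left(K,M \right)} = 0$ ($V{\left(K,M \right)} = \left(0 M\right)^{2} = 0^{2} = 0$)
$u{\left(P,F \right)} = - P + \frac{F + P}{F - 4 P}$ ($u{\left(P,F \right)} = \frac{F + P}{F - 4 P} - P = - P + \frac{F + P}{F - 4 P}$)
$\frac{1}{-43023 + u{\left(V{\left(-5,13 \right)},-86 \right)}} = \frac{1}{-43023 + \frac{-86 + 0 + 4 \cdot 0^{2} - \left(-86\right) 0}{-86 - 0}} = \frac{1}{-43023 + \frac{-86 + 0 + 4 \cdot 0 + 0}{-86 + 0}} = \frac{1}{-43023 + \frac{-86 + 0 + 0 + 0}{-86}} = \frac{1}{-43023 - -1} = \frac{1}{-43023 + 1} = \frac{1}{-43022} = - \frac{1}{43022}$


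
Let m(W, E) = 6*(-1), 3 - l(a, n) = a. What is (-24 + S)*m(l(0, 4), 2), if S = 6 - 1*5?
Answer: 138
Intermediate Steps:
l(a, n) = 3 - a
m(W, E) = -6
S = 1 (S = 6 - 5 = 1)
(-24 + S)*m(l(0, 4), 2) = (-24 + 1)*(-6) = -23*(-6) = 138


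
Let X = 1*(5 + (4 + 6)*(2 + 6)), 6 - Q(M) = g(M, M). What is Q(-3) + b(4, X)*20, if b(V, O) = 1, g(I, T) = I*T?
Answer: 17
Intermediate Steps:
Q(M) = 6 - M² (Q(M) = 6 - M*M = 6 - M²)
X = 85 (X = 1*(5 + 10*8) = 1*(5 + 80) = 1*85 = 85)
Q(-3) + b(4, X)*20 = (6 - 1*(-3)²) + 1*20 = (6 - 1*9) + 20 = (6 - 9) + 20 = -3 + 20 = 17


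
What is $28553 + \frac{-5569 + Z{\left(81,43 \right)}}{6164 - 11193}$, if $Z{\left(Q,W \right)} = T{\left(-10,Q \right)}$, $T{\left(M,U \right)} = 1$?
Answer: $\frac{143598605}{5029} \approx 28554.0$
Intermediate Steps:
$Z{\left(Q,W \right)} = 1$
$28553 + \frac{-5569 + Z{\left(81,43 \right)}}{6164 - 11193} = 28553 + \frac{-5569 + 1}{6164 - 11193} = 28553 - \frac{5568}{-5029} = 28553 - - \frac{5568}{5029} = 28553 + \frac{5568}{5029} = \frac{143598605}{5029}$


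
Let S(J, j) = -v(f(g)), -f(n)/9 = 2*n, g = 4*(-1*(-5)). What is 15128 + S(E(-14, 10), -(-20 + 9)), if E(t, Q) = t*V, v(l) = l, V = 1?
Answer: 15488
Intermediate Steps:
g = 20 (g = 4*5 = 20)
f(n) = -18*n
E(t, Q) = t (E(t, Q) = t*1 = t)
S(J, j) = 360 (S(J, j) = -(-18)*20 = -1*(-360) = 360)
15128 + S(E(-14, 10), -(-20 + 9)) = 15128 + 360 = 15488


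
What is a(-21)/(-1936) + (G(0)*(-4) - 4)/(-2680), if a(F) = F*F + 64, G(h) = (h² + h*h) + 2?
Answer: -166271/648560 ≈ -0.25637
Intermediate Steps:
G(h) = 2 + 2*h² (G(h) = (h² + h²) + 2 = 2*h² + 2 = 2 + 2*h²)
a(F) = 64 + F² (a(F) = F² + 64 = 64 + F²)
a(-21)/(-1936) + (G(0)*(-4) - 4)/(-2680) = (64 + (-21)²)/(-1936) + ((2 + 2*0²)*(-4) - 4)/(-2680) = (64 + 441)*(-1/1936) + ((2 + 2*0)*(-4) - 4)*(-1/2680) = 505*(-1/1936) + ((2 + 0)*(-4) - 4)*(-1/2680) = -505/1936 + (2*(-4) - 4)*(-1/2680) = -505/1936 + (-8 - 4)*(-1/2680) = -505/1936 - 12*(-1/2680) = -505/1936 + 3/670 = -166271/648560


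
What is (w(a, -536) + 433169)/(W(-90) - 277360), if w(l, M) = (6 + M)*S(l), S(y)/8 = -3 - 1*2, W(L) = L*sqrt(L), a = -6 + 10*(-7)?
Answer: -59445182/36287405 + 231471*I*sqrt(10)/145149620 ≈ -1.6382 + 0.0050429*I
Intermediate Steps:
a = -76 (a = -6 - 70 = -76)
W(L) = L**(3/2)
S(y) = -40 (S(y) = 8*(-3 - 1*2) = 8*(-3 - 2) = 8*(-5) = -40)
w(l, M) = -240 - 40*M (w(l, M) = (6 + M)*(-40) = -240 - 40*M)
(w(a, -536) + 433169)/(W(-90) - 277360) = ((-240 - 40*(-536)) + 433169)/((-90)**(3/2) - 277360) = ((-240 + 21440) + 433169)/(-270*I*sqrt(10) - 277360) = (21200 + 433169)/(-277360 - 270*I*sqrt(10)) = 454369/(-277360 - 270*I*sqrt(10))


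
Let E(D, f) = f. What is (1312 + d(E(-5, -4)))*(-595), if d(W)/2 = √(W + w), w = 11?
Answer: -780640 - 1190*√7 ≈ -7.8379e+5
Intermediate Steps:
d(W) = 2*√(11 + W) (d(W) = 2*√(W + 11) = 2*√(11 + W))
(1312 + d(E(-5, -4)))*(-595) = (1312 + 2*√(11 - 4))*(-595) = (1312 + 2*√7)*(-595) = -780640 - 1190*√7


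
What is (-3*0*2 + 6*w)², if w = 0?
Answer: 0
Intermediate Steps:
(-3*0*2 + 6*w)² = (-3*0*2 + 6*0)² = (0*2 + 0)² = (0 + 0)² = 0² = 0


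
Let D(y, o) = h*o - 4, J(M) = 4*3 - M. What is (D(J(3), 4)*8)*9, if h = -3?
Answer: -1152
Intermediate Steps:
J(M) = 12 - M
D(y, o) = -4 - 3*o (D(y, o) = -3*o - 4 = -4 - 3*o)
(D(J(3), 4)*8)*9 = ((-4 - 3*4)*8)*9 = ((-4 - 12)*8)*9 = -16*8*9 = -128*9 = -1152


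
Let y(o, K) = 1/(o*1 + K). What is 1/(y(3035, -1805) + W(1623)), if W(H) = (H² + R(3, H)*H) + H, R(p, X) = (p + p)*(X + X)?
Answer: 1230/42121719001 ≈ 2.9201e-8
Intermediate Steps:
R(p, X) = 4*X*p (R(p, X) = (2*p)*(2*X) = 4*X*p)
W(H) = H + 13*H² (W(H) = (H² + (4*H*3)*H) + H = (H² + (12*H)*H) + H = (H² + 12*H²) + H = 13*H² + H = H + 13*H²)
y(o, K) = 1/(K + o) (y(o, K) = 1/(o + K) = 1/(K + o))
1/(y(3035, -1805) + W(1623)) = 1/(1/(-1805 + 3035) + 1623*(1 + 13*1623)) = 1/(1/1230 + 1623*(1 + 21099)) = 1/(1/1230 + 1623*21100) = 1/(1/1230 + 34245300) = 1/(42121719001/1230) = 1230/42121719001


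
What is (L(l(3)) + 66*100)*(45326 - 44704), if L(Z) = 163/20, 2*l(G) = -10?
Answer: 41102693/10 ≈ 4.1103e+6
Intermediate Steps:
l(G) = -5 (l(G) = (½)*(-10) = -5)
L(Z) = 163/20 (L(Z) = 163*(1/20) = 163/20)
(L(l(3)) + 66*100)*(45326 - 44704) = (163/20 + 66*100)*(45326 - 44704) = (163/20 + 6600)*622 = (132163/20)*622 = 41102693/10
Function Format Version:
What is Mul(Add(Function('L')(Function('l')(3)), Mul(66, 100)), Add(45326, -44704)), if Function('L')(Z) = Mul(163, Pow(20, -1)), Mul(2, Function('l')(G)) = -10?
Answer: Rational(41102693, 10) ≈ 4.1103e+6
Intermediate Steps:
Function('l')(G) = -5 (Function('l')(G) = Mul(Rational(1, 2), -10) = -5)
Function('L')(Z) = Rational(163, 20) (Function('L')(Z) = Mul(163, Rational(1, 20)) = Rational(163, 20))
Mul(Add(Function('L')(Function('l')(3)), Mul(66, 100)), Add(45326, -44704)) = Mul(Add(Rational(163, 20), Mul(66, 100)), Add(45326, -44704)) = Mul(Add(Rational(163, 20), 6600), 622) = Mul(Rational(132163, 20), 622) = Rational(41102693, 10)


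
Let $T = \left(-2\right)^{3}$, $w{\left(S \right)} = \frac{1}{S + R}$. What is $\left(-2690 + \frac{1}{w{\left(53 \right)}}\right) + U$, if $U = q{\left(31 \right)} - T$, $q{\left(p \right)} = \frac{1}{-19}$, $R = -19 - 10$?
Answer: $- \frac{50503}{19} \approx -2658.1$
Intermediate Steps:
$R = -29$ ($R = -19 - 10 = -29$)
$q{\left(p \right)} = - \frac{1}{19}$
$w{\left(S \right)} = \frac{1}{-29 + S}$ ($w{\left(S \right)} = \frac{1}{S - 29} = \frac{1}{-29 + S}$)
$T = -8$
$U = \frac{151}{19}$ ($U = - \frac{1}{19} - -8 = - \frac{1}{19} + 8 = \frac{151}{19} \approx 7.9474$)
$\left(-2690 + \frac{1}{w{\left(53 \right)}}\right) + U = \left(-2690 + \frac{1}{\frac{1}{-29 + 53}}\right) + \frac{151}{19} = \left(-2690 + \frac{1}{\frac{1}{24}}\right) + \frac{151}{19} = \left(-2690 + 24\right) + \frac{151}{19} = -2666 + \frac{151}{19} = - \frac{50503}{19}$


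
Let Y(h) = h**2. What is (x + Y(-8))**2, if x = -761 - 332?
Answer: 1058841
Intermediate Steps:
x = -1093
(x + Y(-8))**2 = (-1093 + (-8)**2)**2 = (-1093 + 64)**2 = (-1029)**2 = 1058841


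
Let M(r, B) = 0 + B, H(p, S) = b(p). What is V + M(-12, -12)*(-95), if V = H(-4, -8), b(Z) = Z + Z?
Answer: 1132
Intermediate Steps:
b(Z) = 2*Z
H(p, S) = 2*p
M(r, B) = B
V = -8 (V = 2*(-4) = -8)
V + M(-12, -12)*(-95) = -8 - 12*(-95) = -8 + 1140 = 1132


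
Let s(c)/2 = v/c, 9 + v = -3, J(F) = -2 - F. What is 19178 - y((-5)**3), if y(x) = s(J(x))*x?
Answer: 785298/41 ≈ 19154.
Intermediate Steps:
v = -12 (v = -9 - 3 = -12)
s(c) = -24/c (s(c) = 2*(-12/c) = -24/c)
y(x) = -24*x/(-2 - x) (y(x) = (-24/(-2 - x))*x = -24*x/(-2 - x))
19178 - y((-5)**3) = 19178 - 24*(-5)**3/(2 + (-5)**3) = 19178 - 24*(-125)/(2 - 125) = 19178 - 24*(-125)/(-123) = 19178 - 24*(-125)*(-1)/123 = 19178 - 1*1000/41 = 19178 - 1000/41 = 785298/41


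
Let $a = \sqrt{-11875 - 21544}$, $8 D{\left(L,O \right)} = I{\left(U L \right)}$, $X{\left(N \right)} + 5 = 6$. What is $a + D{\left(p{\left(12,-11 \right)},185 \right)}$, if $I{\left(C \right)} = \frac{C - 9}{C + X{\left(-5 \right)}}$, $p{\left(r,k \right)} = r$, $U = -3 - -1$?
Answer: $\frac{33}{184} + i \sqrt{33419} \approx 0.17935 + 182.81 i$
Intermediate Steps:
$U = -2$ ($U = -3 + 1 = -2$)
$X{\left(N \right)} = 1$ ($X{\left(N \right)} = -5 + 6 = 1$)
$I{\left(C \right)} = \frac{-9 + C}{1 + C}$ ($I{\left(C \right)} = \frac{C - 9}{C + 1} = \frac{-9 + C}{1 + C}$)
$D{\left(L,O \right)} = \frac{-9 - 2 L}{8 \left(1 - 2 L\right)}$ ($D{\left(L,O \right)} = \frac{\frac{1}{1 - 2 L} \left(-9 - 2 L\right)}{8} = \frac{-9 - 2 L}{8 \left(1 - 2 L\right)}$)
$a = i \sqrt{33419}$ ($a = \sqrt{-33419} = i \sqrt{33419} \approx 182.81 i$)
$a + D{\left(p{\left(12,-11 \right)},185 \right)} = i \sqrt{33419} + \frac{9 + 2 \cdot 12}{8 \left(-1 + 2 \cdot 12\right)} = i \sqrt{33419} + \frac{9 + 24}{8 \left(-1 + 24\right)} = i \sqrt{33419} + \frac{1}{8} \cdot \frac{1}{23} \cdot 33 = i \sqrt{33419} + \frac{33}{184} = \frac{33}{184} + i \sqrt{33419}$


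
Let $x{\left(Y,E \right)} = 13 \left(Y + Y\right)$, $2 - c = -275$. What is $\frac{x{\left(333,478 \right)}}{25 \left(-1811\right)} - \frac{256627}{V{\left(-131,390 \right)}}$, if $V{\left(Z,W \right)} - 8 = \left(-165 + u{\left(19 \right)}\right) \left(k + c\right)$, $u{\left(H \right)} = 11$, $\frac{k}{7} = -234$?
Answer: $- \frac{13433521541}{9489730550} \approx -1.4156$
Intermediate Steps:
$k = -1638$ ($k = 7 \left(-234\right) = -1638$)
$c = 277$ ($c = 2 - -275 = 2 + 275 = 277$)
$x{\left(Y,E \right)} = 26 Y$ ($x{\left(Y,E \right)} = 13 \cdot 2 Y = 26 Y$)
$V{\left(Z,W \right)} = 209602$ ($V{\left(Z,W \right)} = 8 + \left(-165 + 11\right) \left(-1638 + 277\right) = 8 - -209594 = 8 + 209594 = 209602$)
$\frac{x{\left(333,478 \right)}}{25 \left(-1811\right)} - \frac{256627}{V{\left(-131,390 \right)}} = \frac{26 \cdot 333}{25 \left(-1811\right)} - \frac{256627}{209602} = \frac{8658}{-45275} - \frac{256627}{209602} = 8658 \left(- \frac{1}{45275}\right) - \frac{256627}{209602} = - \frac{8658}{45275} - \frac{256627}{209602} = - \frac{13433521541}{9489730550}$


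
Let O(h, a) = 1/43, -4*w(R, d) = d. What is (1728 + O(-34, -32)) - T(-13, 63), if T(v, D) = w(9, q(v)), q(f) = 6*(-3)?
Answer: 148223/86 ≈ 1723.5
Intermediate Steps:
q(f) = -18
w(R, d) = -d/4
O(h, a) = 1/43
T(v, D) = 9/2 (T(v, D) = -¼*(-18) = 9/2)
(1728 + O(-34, -32)) - T(-13, 63) = (1728 + 1/43) - 1*9/2 = 74305/43 - 9/2 = 148223/86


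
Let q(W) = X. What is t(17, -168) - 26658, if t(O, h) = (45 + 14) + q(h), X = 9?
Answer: -26590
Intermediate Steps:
q(W) = 9
t(O, h) = 68 (t(O, h) = (45 + 14) + 9 = 59 + 9 = 68)
t(17, -168) - 26658 = 68 - 26658 = -26590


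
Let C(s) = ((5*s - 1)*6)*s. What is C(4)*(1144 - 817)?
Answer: 149112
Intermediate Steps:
C(s) = s*(-6 + 30*s) (C(s) = ((-1 + 5*s)*6)*s = (-6 + 30*s)*s = s*(-6 + 30*s))
C(4)*(1144 - 817) = (6*4*(-1 + 5*4))*(1144 - 817) = (6*4*(-1 + 20))*327 = (6*4*19)*327 = 456*327 = 149112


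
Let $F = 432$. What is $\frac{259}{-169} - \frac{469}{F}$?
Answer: $- \frac{191149}{73008} \approx -2.6182$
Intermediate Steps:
$\frac{259}{-169} - \frac{469}{F} = \frac{259}{-169} - \frac{469}{432} = 259 \left(- \frac{1}{169}\right) - \frac{469}{432} = - \frac{259}{169} - \frac{469}{432} = - \frac{191149}{73008}$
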